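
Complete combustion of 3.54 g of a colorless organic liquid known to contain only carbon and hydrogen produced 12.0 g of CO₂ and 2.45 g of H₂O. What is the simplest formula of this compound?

mol C = 12.0 g CO₂ ÷ 44.009 g/mol = 0.2727 mol
mol H = 2 × 2.45 g H₂O ÷ 18.015 g/mol = 0.2720 mol
Divide by the smallest (0.2720 mol): C 1.002, H 1.000

CH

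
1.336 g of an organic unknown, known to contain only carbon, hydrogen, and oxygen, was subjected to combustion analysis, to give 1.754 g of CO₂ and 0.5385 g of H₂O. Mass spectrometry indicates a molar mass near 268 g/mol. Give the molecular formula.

mol C = 1.754 g CO₂ ÷ 44.009 g/mol = 0.039855 mol
mol H = 2 × 0.5385 g H₂O ÷ 18.015 g/mol = 0.059784 mol
mass O = 1.336 − (0.47870 + 0.060262) = 0.79703 g → mol O = 0.79703 ÷ 15.999 = 0.049818 mol
Divide by the smallest (0.039855 mol): C 1.000, H 1.500, O 1.250
Multiplying each by 4 gives whole numbers: C 4.00, H 6.00, O 5.00
Empirical formula: C4H6O5
Empirical-formula mass = 134.09 g/mol; 268 ÷ 134.09 ≈ 2, so the molecular formula is C8H12O10.

C8H12O10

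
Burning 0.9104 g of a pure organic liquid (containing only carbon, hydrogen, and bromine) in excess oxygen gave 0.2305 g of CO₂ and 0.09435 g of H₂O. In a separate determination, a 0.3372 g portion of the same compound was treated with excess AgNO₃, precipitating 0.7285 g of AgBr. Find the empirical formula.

CH2Br2

mol C = 0.2305 g CO₂ ÷ 44.009 g/mol = 0.0052376 mol
mol H = 2 × 0.09435 g H₂O ÷ 18.015 g/mol = 0.010475 mol
From the AgBr data: mol Br per gram of compound = (0.7285 ÷ 187.772) ÷ 0.3372 = 0.011506 mol/g, so in the 0.9104 g combustion sample mol Br = 0.010475 mol
Divide by the smallest (0.0052376 mol): C 1.000, H 2.000, Br 2.000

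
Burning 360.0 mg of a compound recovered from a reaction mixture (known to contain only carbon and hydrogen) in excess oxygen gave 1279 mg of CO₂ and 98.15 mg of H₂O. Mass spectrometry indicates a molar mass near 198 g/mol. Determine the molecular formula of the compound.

mol C = 1.279 g CO₂ ÷ 44.009 g/mol = 0.029062 mol
mol H = 2 × 0.09815 g H₂O ÷ 18.015 g/mol = 0.010896 mol
Divide by the smallest (0.010896 mol): C 2.667, H 1.000
Multiplying each by 3 gives whole numbers: C 8.00, H 3.00
Empirical formula: C8H3
Empirical-formula mass = 99.11 g/mol; 198 ÷ 99.11 ≈ 2, so the molecular formula is C16H6.

C16H6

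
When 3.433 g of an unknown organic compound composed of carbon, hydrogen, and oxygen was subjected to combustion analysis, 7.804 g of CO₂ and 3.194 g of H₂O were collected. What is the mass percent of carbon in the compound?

62.04%

mol C = 7.804 g CO₂ ÷ 44.009 g/mol = 0.17733 mol
mol H = 2 × 3.194 g H₂O ÷ 18.015 g/mol = 0.35459 mol
mass O = 3.433 − (2.1299 + 0.35743) = 0.94569 g → mol O = 0.94569 ÷ 15.999 = 0.059109 mol
mass % C = 2.1299 g ÷ 3.433 g × 100%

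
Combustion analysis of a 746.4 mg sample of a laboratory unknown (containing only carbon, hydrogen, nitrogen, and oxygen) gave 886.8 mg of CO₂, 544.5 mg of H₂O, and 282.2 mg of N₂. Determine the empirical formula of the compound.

C2H6N2O

mol C = 0.8868 g CO₂ ÷ 44.009 g/mol = 0.020150 mol
mol H = 2 × 0.5445 g H₂O ÷ 18.015 g/mol = 0.060450 mol
mol N = 2 × 0.2822 g N₂ ÷ 28.014 g/mol = 0.020147 mol
mass O = 0.7464 − (0.24203 + 0.060933 + 0.28220) = 0.16124 g → mol O = 0.16124 ÷ 15.999 = 0.010078 mol
Divide by the smallest (0.010078 mol): C 1.999, H 5.998, N 1.999, O 1.000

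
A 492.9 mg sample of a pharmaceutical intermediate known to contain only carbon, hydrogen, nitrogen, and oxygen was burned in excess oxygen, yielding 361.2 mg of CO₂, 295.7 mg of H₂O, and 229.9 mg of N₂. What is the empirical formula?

mol C = 0.3612 g CO₂ ÷ 44.009 g/mol = 0.0082074 mol
mol H = 2 × 0.2957 g H₂O ÷ 18.015 g/mol = 0.032828 mol
mol N = 2 × 0.2299 g N₂ ÷ 28.014 g/mol = 0.016413 mol
mass O = 0.4929 − (0.098579 + 0.033091 + 0.22990) = 0.13133 g → mol O = 0.13133 ÷ 15.999 = 0.0082086 mol
Divide by the smallest (0.0082074 mol): C 1.000, H 4.000, N 2.000, O 1.000

CH4N2O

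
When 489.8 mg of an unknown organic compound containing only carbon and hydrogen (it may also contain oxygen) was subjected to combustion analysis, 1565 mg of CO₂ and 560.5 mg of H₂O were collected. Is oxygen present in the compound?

mol C = 1.565 g CO₂ ÷ 44.009 g/mol = 0.035561 mol
mol H = 2 × 0.5605 g H₂O ÷ 18.015 g/mol = 0.062226 mol
C and H together account for 0.48985 g — essentially the entire 0.4898 g sample — so the compound contains no oxygen.

no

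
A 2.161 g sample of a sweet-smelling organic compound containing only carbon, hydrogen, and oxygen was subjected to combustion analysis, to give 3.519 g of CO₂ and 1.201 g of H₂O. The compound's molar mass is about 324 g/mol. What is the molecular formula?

C12H20O10

mol C = 3.519 g CO₂ ÷ 44.009 g/mol = 0.079961 mol
mol H = 2 × 1.201 g H₂O ÷ 18.015 g/mol = 0.13333 mol
mass O = 2.161 − (0.96041 + 0.13440) = 1.0662 g → mol O = 1.0662 ÷ 15.999 = 0.066641 mol
Divide by the smallest (0.066641 mol): C 1.200, H 2.001, O 1.000
Multiplying each by 5 gives whole numbers: C 6.00, H 10.00, O 5.00
Empirical formula: C6H10O5
Empirical-formula mass = 162.14 g/mol; 324 ÷ 162.14 ≈ 2, so the molecular formula is C12H20O10.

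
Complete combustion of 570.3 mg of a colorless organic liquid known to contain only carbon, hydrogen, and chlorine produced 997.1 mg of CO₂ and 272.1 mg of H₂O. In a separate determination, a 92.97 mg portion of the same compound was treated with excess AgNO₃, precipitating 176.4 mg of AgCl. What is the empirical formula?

C3H4Cl

mol C = 0.9971 g CO₂ ÷ 44.009 g/mol = 0.022657 mol
mol H = 2 × 0.2721 g H₂O ÷ 18.015 g/mol = 0.030208 mol
From the AgCl data: mol Cl per gram of compound = (0.1764 ÷ 143.318) ÷ 0.09297 = 0.013239 mol/g, so in the 0.5703 g combustion sample mol Cl = 0.0075502 mol
Divide by the smallest (0.0075502 mol): C 3.001, H 4.001, Cl 1.000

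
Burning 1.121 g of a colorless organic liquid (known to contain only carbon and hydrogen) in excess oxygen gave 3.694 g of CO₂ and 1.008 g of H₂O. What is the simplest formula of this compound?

C3H4

mol C = 3.694 g CO₂ ÷ 44.009 g/mol = 0.083937 mol
mol H = 2 × 1.008 g H₂O ÷ 18.015 g/mol = 0.11191 mol
Divide by the smallest (0.083937 mol): C 1.000, H 1.333
Multiplying each by 3 gives whole numbers: C 3.00, H 4.00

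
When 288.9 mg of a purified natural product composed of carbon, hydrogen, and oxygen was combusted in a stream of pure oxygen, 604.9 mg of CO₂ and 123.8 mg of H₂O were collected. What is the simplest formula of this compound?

mol C = 0.6049 g CO₂ ÷ 44.009 g/mol = 0.013745 mol
mol H = 2 × 0.1238 g H₂O ÷ 18.015 g/mol = 0.013744 mol
mass O = 0.2889 − (0.16509 + 0.013854) = 0.10996 g → mol O = 0.10996 ÷ 15.999 = 0.0068727 mol
Divide by the smallest (0.0068727 mol): C 2.000, H 2.000, O 1.000

C2H2O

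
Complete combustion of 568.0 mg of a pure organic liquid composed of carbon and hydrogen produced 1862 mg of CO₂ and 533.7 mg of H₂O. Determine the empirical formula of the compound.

mol C = 1.862 g CO₂ ÷ 44.009 g/mol = 0.042310 mol
mol H = 2 × 0.5337 g H₂O ÷ 18.015 g/mol = 0.059251 mol
Divide by the smallest (0.042310 mol): C 1.000, H 1.400
Multiplying each by 5 gives whole numbers: C 5.00, H 7.00

C5H7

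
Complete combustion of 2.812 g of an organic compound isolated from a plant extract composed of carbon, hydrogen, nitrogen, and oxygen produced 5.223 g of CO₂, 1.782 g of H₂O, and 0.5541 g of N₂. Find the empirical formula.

mol C = 5.223 g CO₂ ÷ 44.009 g/mol = 0.11868 mol
mol H = 2 × 1.782 g H₂O ÷ 18.015 g/mol = 0.19784 mol
mol N = 2 × 0.5541 g N₂ ÷ 28.014 g/mol = 0.039559 mol
mass O = 2.812 − (1.4255 + 0.19942 + 0.55410) = 0.63301 g → mol O = 0.63301 ÷ 15.999 = 0.039566 mol
Divide by the smallest (0.039559 mol): C 3.000, H 5.001, N 1.000, O 1.000

C3H5NO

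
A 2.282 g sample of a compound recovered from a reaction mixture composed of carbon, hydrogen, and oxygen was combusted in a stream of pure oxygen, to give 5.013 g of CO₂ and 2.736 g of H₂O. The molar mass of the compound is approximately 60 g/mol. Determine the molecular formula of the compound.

C3H8O

mol C = 5.013 g CO₂ ÷ 44.009 g/mol = 0.11391 mol
mol H = 2 × 2.736 g H₂O ÷ 18.015 g/mol = 0.30375 mol
mass O = 2.282 − (1.3682 + 0.30618) = 0.60767 g → mol O = 0.60767 ÷ 15.999 = 0.037982 mol
Divide by the smallest (0.037982 mol): C 2.999, H 7.997, O 1.000
Empirical formula: C3H8O
Empirical-formula mass = 60.10 g/mol; 60 ÷ 60.10 ≈ 1, so the molecular formula is C3H8O.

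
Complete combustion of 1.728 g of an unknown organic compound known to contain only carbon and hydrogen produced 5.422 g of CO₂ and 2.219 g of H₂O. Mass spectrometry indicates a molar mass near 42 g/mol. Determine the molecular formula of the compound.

mol C = 5.422 g CO₂ ÷ 44.009 g/mol = 0.12320 mol
mol H = 2 × 2.219 g H₂O ÷ 18.015 g/mol = 0.24635 mol
Divide by the smallest (0.12320 mol): C 1.000, H 2.000
Empirical formula: CH2
Empirical-formula mass = 14.03 g/mol; 42 ÷ 14.03 ≈ 3, so the molecular formula is C3H6.

C3H6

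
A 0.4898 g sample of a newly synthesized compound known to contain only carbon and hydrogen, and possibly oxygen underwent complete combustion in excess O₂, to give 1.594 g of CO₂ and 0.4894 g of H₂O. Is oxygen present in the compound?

mol C = 1.594 g CO₂ ÷ 44.009 g/mol = 0.036220 mol
mol H = 2 × 0.4894 g H₂O ÷ 18.015 g/mol = 0.054333 mol
C and H together account for 0.48980 g — essentially the entire 0.4898 g sample — so the compound contains no oxygen.

no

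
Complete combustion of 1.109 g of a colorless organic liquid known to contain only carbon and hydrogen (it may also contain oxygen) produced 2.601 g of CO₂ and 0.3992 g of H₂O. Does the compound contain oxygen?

yes

mol C = 2.601 g CO₂ ÷ 44.009 g/mol = 0.059102 mol
mol H = 2 × 0.3992 g H₂O ÷ 18.015 g/mol = 0.044319 mol
C and H account for only 0.75454 g of the 1.109 g sample; the remaining 0.35446 g must be oxygen.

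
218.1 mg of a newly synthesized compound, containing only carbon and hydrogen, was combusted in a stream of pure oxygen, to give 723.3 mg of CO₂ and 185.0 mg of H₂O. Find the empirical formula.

C4H5

mol C = 0.7233 g CO₂ ÷ 44.009 g/mol = 0.016435 mol
mol H = 2 × 0.1850 g H₂O ÷ 18.015 g/mol = 0.020538 mol
Divide by the smallest (0.016435 mol): C 1.000, H 1.250
Multiplying each by 4 gives whole numbers: C 4.00, H 5.00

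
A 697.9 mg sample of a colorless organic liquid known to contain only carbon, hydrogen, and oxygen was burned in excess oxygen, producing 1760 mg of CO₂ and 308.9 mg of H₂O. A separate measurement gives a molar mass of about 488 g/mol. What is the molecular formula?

C28H24O8

mol C = 1.760 g CO₂ ÷ 44.009 g/mol = 0.039992 mol
mol H = 2 × 0.3089 g H₂O ÷ 18.015 g/mol = 0.034294 mol
mass O = 0.6979 − (0.48034 + 0.034568) = 0.18299 g → mol O = 0.18299 ÷ 15.999 = 0.011438 mol
Divide by the smallest (0.011438 mol): C 3.497, H 2.998, O 1.000
Multiplying each by 2 gives whole numbers: C 6.99, H 6.00, O 2.00
Empirical formula: C7H6O2
Empirical-formula mass = 122.12 g/mol; 488 ÷ 122.12 ≈ 4, so the molecular formula is C28H24O8.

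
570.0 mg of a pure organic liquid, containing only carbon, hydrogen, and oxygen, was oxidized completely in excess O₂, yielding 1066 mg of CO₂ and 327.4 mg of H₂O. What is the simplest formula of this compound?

mol C = 1.066 g CO₂ ÷ 44.009 g/mol = 0.024222 mol
mol H = 2 × 0.3274 g H₂O ÷ 18.015 g/mol = 0.036347 mol
mass O = 0.5700 − (0.29093 + 0.036638) = 0.24243 g → mol O = 0.24243 ÷ 15.999 = 0.015153 mol
Divide by the smallest (0.015153 mol): C 1.599, H 2.399, O 1.000
Multiplying each by 5 gives whole numbers: C 7.99, H 11.99, O 5.00

C8H12O5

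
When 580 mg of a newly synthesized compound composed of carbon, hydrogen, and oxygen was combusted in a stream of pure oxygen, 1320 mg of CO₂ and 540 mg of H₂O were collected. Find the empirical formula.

C3H6O

mol C = 1.32 g CO₂ ÷ 44.009 g/mol = 0.02999 mol
mol H = 2 × 0.540 g H₂O ÷ 18.015 g/mol = 0.05995 mol
mass O = 0.580 − (0.3603 + 0.06043) = 0.1593 g → mol O = 0.1593 ÷ 15.999 = 0.009958 mol
Divide by the smallest (0.009958 mol): C 3.012, H 6.020, O 1.000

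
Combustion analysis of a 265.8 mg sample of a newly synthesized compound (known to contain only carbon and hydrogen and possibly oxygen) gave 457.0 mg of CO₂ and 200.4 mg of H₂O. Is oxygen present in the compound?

mol C = 0.4570 g CO₂ ÷ 44.009 g/mol = 0.010384 mol
mol H = 2 × 0.2004 g H₂O ÷ 18.015 g/mol = 0.022248 mol
C and H account for only 0.14715 g of the 0.2658 g sample; the remaining 0.11865 g must be oxygen.

yes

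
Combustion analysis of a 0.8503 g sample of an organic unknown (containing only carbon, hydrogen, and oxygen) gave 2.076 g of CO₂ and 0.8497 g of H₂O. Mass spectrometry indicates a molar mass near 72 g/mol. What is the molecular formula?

C4H8O

mol C = 2.076 g CO₂ ÷ 44.009 g/mol = 0.047172 mol
mol H = 2 × 0.8497 g H₂O ÷ 18.015 g/mol = 0.094333 mol
mass O = 0.8503 − (0.56658 + 0.095087) = 0.18863 g → mol O = 0.18863 ÷ 15.999 = 0.011790 mol
Divide by the smallest (0.011790 mol): C 4.001, H 8.001, O 1.000
Empirical formula: C4H8O
Empirical-formula mass = 72.11 g/mol; 72 ÷ 72.11 ≈ 1, so the molecular formula is C4H8O.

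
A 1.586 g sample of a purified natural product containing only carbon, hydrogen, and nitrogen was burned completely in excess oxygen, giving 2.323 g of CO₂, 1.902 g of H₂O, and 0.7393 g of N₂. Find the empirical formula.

mol C = 2.323 g CO₂ ÷ 44.009 g/mol = 0.052785 mol
mol H = 2 × 1.902 g H₂O ÷ 18.015 g/mol = 0.21116 mol
mol N = 2 × 0.7393 g N₂ ÷ 28.014 g/mol = 0.052781 mol
Divide by the smallest (0.052781 mol): C 1.000, H 4.001, N 1.000

CH4N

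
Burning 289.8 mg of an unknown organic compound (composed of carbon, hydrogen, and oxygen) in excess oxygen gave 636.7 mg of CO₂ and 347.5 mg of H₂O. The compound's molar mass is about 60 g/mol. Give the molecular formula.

C3H8O

mol C = 0.6367 g CO₂ ÷ 44.009 g/mol = 0.014467 mol
mol H = 2 × 0.3475 g H₂O ÷ 18.015 g/mol = 0.038579 mol
mass O = 0.2898 − (0.17377 + 0.038888) = 0.077143 g → mol O = 0.077143 ÷ 15.999 = 0.0048218 mol
Divide by the smallest (0.0048218 mol): C 3.000, H 8.001, O 1.000
Empirical formula: C3H8O
Empirical-formula mass = 60.10 g/mol; 60 ÷ 60.10 ≈ 1, so the molecular formula is C3H8O.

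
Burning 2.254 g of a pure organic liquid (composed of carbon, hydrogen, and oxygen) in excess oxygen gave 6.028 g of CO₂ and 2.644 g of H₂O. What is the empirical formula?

C7H15O

mol C = 6.028 g CO₂ ÷ 44.009 g/mol = 0.13697 mol
mol H = 2 × 2.644 g H₂O ÷ 18.015 g/mol = 0.29353 mol
mass O = 2.254 − (1.6452 + 0.29588) = 0.31295 g → mol O = 0.31295 ÷ 15.999 = 0.019560 mol
Divide by the smallest (0.019560 mol): C 7.002, H 15.006, O 1.000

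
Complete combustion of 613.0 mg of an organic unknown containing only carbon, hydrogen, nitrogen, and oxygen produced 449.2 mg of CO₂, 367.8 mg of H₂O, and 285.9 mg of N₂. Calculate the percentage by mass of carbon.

mol C = 0.4492 g CO₂ ÷ 44.009 g/mol = 0.010207 mol
mol H = 2 × 0.3678 g H₂O ÷ 18.015 g/mol = 0.040833 mol
mol N = 2 × 0.2859 g N₂ ÷ 28.014 g/mol = 0.020411 mol
mass O = 0.6130 − (0.12260 + 0.041159 + 0.28590) = 0.16334 g → mol O = 0.16334 ÷ 15.999 = 0.010210 mol
mass % C = 0.12260 g ÷ 0.6130 g × 100%

20.00%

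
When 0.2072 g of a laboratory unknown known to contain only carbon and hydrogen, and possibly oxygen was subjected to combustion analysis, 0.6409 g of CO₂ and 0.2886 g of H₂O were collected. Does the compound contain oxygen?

no

mol C = 0.6409 g CO₂ ÷ 44.009 g/mol = 0.014563 mol
mol H = 2 × 0.2886 g H₂O ÷ 18.015 g/mol = 0.032040 mol
C and H together account for 0.20721 g — essentially the entire 0.2072 g sample — so the compound contains no oxygen.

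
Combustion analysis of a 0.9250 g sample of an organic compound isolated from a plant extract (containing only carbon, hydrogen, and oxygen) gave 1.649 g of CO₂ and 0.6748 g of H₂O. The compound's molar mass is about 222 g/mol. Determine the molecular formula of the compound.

mol C = 1.649 g CO₂ ÷ 44.009 g/mol = 0.037470 mol
mol H = 2 × 0.6748 g H₂O ÷ 18.015 g/mol = 0.074915 mol
mass O = 0.9250 − (0.45005 + 0.075515) = 0.39944 g → mol O = 0.39944 ÷ 15.999 = 0.024966 mol
Divide by the smallest (0.024966 mol): C 1.501, H 3.001, O 1.000
Multiplying each by 2 gives whole numbers: C 3.00, H 6.00, O 2.00
Empirical formula: C3H6O2
Empirical-formula mass = 74.08 g/mol; 222 ÷ 74.08 ≈ 3, so the molecular formula is C9H18O6.

C9H18O6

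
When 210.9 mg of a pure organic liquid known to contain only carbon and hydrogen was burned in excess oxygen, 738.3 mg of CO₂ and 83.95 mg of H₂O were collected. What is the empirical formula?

mol C = 0.7383 g CO₂ ÷ 44.009 g/mol = 0.016776 mol
mol H = 2 × 0.08395 g H₂O ÷ 18.015 g/mol = 0.0093200 mol
Divide by the smallest (0.0093200 mol): C 1.800, H 1.000
Multiplying each by 5 gives whole numbers: C 9.00, H 5.00

C9H5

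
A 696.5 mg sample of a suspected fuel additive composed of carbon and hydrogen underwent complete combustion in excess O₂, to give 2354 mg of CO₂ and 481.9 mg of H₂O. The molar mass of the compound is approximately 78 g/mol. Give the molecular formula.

C6H6

mol C = 2.354 g CO₂ ÷ 44.009 g/mol = 0.053489 mol
mol H = 2 × 0.4819 g H₂O ÷ 18.015 g/mol = 0.053500 mol
Divide by the smallest (0.053489 mol): C 1.000, H 1.000
Empirical formula: CH
Empirical-formula mass = 13.02 g/mol; 78 ÷ 13.02 ≈ 6, so the molecular formula is C6H6.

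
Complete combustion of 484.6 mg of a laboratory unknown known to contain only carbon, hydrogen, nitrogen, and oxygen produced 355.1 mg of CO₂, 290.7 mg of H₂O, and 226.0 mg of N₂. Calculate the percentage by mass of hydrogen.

6.71%

mol C = 0.3551 g CO₂ ÷ 44.009 g/mol = 0.0080688 mol
mol H = 2 × 0.2907 g H₂O ÷ 18.015 g/mol = 0.032273 mol
mol N = 2 × 0.2260 g N₂ ÷ 28.014 g/mol = 0.016135 mol
mass O = 0.4846 − (0.096914 + 0.032531 + 0.22600) = 0.12915 g → mol O = 0.12915 ÷ 15.999 = 0.0080726 mol
mass % H = 0.032531 g ÷ 0.4846 g × 100%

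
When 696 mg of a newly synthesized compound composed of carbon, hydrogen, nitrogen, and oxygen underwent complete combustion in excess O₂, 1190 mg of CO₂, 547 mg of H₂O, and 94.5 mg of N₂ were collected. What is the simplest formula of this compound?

C4H9NO2

mol C = 1.19 g CO₂ ÷ 44.009 g/mol = 0.02704 mol
mol H = 2 × 0.547 g H₂O ÷ 18.015 g/mol = 0.06073 mol
mol N = 2 × 0.0945 g N₂ ÷ 28.014 g/mol = 0.006747 mol
mass O = 0.696 − (0.3248 + 0.06121 + 0.09450) = 0.2155 g → mol O = 0.2155 ÷ 15.999 = 0.01347 mol
Divide by the smallest (0.006747 mol): C 4.008, H 9.001, N 1.000, O 1.997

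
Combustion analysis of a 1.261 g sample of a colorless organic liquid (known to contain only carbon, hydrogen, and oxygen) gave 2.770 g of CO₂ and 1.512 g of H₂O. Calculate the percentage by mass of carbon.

59.95%

mol C = 2.770 g CO₂ ÷ 44.009 g/mol = 0.062942 mol
mol H = 2 × 1.512 g H₂O ÷ 18.015 g/mol = 0.16786 mol
mass O = 1.261 − (0.75599 + 0.16920) = 0.33580 g → mol O = 0.33580 ÷ 15.999 = 0.020989 mol
mass % C = 0.75599 g ÷ 1.261 g × 100%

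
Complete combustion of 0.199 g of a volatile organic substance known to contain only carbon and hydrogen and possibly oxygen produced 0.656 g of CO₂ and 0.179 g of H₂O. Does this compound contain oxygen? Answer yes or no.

mol C = 0.656 g CO₂ ÷ 44.009 g/mol = 0.01491 mol
mol H = 2 × 0.179 g H₂O ÷ 18.015 g/mol = 0.01987 mol
C and H together account for 0.1991 g — essentially the entire 0.199 g sample — so the compound contains no oxygen.

no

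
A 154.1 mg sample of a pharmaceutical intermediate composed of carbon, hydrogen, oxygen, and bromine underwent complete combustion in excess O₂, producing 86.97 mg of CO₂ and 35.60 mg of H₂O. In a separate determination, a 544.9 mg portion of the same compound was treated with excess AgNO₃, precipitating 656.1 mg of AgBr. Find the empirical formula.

C2H4BrO3

mol C = 0.08697 g CO₂ ÷ 44.009 g/mol = 0.0019762 mol
mol H = 2 × 0.03560 g H₂O ÷ 18.015 g/mol = 0.0039523 mol
From the AgBr data: mol Br per gram of compound = (0.6561 ÷ 187.772) ÷ 0.5449 = 0.0064124 mol/g, so in the 0.1541 g combustion sample mol Br = 0.00098815 mol
mass O = 0.1541 − (0.023736 + 0.0039839 + 0.078958) = 0.047423 g → mol O = 0.047423 ÷ 15.999 = 0.0029641 mol
Divide by the smallest (0.00098815 mol): C 2.000, H 4.000, Br 1.000, O 3.000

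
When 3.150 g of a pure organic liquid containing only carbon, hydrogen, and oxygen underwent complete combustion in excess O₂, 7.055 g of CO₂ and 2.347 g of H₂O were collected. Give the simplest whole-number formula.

C8H13O3

mol C = 7.055 g CO₂ ÷ 44.009 g/mol = 0.16031 mol
mol H = 2 × 2.347 g H₂O ÷ 18.015 g/mol = 0.26056 mol
mass O = 3.150 − (1.9255 + 0.26265) = 0.96189 g → mol O = 0.96189 ÷ 15.999 = 0.060122 mol
Divide by the smallest (0.060122 mol): C 2.666, H 4.334, O 1.000
Multiplying each by 3 gives whole numbers: C 8.00, H 13.00, O 3.00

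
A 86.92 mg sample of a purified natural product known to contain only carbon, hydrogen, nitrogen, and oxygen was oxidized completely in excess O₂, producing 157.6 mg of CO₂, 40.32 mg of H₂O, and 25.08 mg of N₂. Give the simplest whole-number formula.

C4H5N2O

mol C = 0.1576 g CO₂ ÷ 44.009 g/mol = 0.0035811 mol
mol H = 2 × 0.04032 g H₂O ÷ 18.015 g/mol = 0.0044763 mol
mol N = 2 × 0.02508 g N₂ ÷ 28.014 g/mol = 0.0017905 mol
mass O = 0.08692 − (0.043012 + 0.0045121 + 0.025080) = 0.014315 g → mol O = 0.014315 ÷ 15.999 = 0.00089477 mol
Divide by the smallest (0.00089477 mol): C 4.002, H 5.003, N 2.001, O 1.000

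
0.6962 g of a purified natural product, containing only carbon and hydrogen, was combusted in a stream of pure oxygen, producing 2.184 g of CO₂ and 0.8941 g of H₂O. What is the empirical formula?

mol C = 2.184 g CO₂ ÷ 44.009 g/mol = 0.049626 mol
mol H = 2 × 0.8941 g H₂O ÷ 18.015 g/mol = 0.099262 mol
Divide by the smallest (0.049626 mol): C 1.000, H 2.000

CH2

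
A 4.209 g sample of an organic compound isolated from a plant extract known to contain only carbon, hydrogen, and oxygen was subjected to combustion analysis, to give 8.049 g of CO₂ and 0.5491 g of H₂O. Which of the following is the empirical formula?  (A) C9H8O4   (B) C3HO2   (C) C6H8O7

(B) C3HO2

mol C = 8.049 g CO₂ ÷ 44.009 g/mol = 0.18289 mol
mol H = 2 × 0.5491 g H₂O ÷ 18.015 g/mol = 0.060960 mol
mass O = 4.209 − (2.1967 + 0.061448) = 1.9508 g → mol O = 1.9508 ÷ 15.999 = 0.12193 mol
Divide by the smallest (0.060960 mol): C 3.000, H 1.000, O 2.000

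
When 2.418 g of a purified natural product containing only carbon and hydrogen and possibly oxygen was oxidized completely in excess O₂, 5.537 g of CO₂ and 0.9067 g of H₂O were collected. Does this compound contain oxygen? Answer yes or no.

mol C = 5.537 g CO₂ ÷ 44.009 g/mol = 0.12582 mol
mol H = 2 × 0.9067 g H₂O ÷ 18.015 g/mol = 0.10066 mol
C and H account for only 1.6126 g of the 2.418 g sample; the remaining 0.80537 g must be oxygen.

yes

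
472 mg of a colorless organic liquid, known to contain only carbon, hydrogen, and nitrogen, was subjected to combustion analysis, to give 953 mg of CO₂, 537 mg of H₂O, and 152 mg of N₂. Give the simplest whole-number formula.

C4H11N2

mol C = 0.953 g CO₂ ÷ 44.009 g/mol = 0.02165 mol
mol H = 2 × 0.537 g H₂O ÷ 18.015 g/mol = 0.05962 mol
mol N = 2 × 0.152 g N₂ ÷ 28.014 g/mol = 0.01085 mol
Divide by the smallest (0.01085 mol): C 1.996, H 5.494, N 1.000
Multiplying each by 2 gives whole numbers: C 3.99, H 10.99, N 2.00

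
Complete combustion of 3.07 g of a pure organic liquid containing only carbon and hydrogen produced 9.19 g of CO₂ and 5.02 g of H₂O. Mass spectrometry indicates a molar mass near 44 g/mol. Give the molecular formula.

C3H8

mol C = 9.19 g CO₂ ÷ 44.009 g/mol = 0.2088 mol
mol H = 2 × 5.02 g H₂O ÷ 18.015 g/mol = 0.5573 mol
Divide by the smallest (0.2088 mol): C 1.000, H 2.669
Multiplying each by 3 gives whole numbers: C 3.00, H 8.01
Empirical formula: C3H8
Empirical-formula mass = 44.10 g/mol; 44 ÷ 44.10 ≈ 1, so the molecular formula is C3H8.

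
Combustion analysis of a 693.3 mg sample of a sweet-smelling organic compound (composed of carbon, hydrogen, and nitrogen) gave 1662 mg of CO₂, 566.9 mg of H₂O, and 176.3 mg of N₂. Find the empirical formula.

C3H5N

mol C = 1.662 g CO₂ ÷ 44.009 g/mol = 0.037765 mol
mol H = 2 × 0.5669 g H₂O ÷ 18.015 g/mol = 0.062936 mol
mol N = 2 × 0.1763 g N₂ ÷ 28.014 g/mol = 0.012587 mol
Divide by the smallest (0.012587 mol): C 3.000, H 5.000, N 1.000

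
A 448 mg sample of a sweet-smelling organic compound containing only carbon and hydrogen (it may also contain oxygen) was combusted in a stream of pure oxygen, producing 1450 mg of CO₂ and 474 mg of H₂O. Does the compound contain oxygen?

mol C = 1.45 g CO₂ ÷ 44.009 g/mol = 0.03295 mol
mol H = 2 × 0.474 g H₂O ÷ 18.015 g/mol = 0.05262 mol
C and H together account for 0.4488 g — essentially the entire 0.448 g sample — so the compound contains no oxygen.

no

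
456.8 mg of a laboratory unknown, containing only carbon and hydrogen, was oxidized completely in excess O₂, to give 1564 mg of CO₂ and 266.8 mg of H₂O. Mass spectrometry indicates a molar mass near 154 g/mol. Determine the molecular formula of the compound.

mol C = 1.564 g CO₂ ÷ 44.009 g/mol = 0.035538 mol
mol H = 2 × 0.2668 g H₂O ÷ 18.015 g/mol = 0.029620 mol
Divide by the smallest (0.029620 mol): C 1.200, H 1.000
Multiplying each by 5 gives whole numbers: C 6.00, H 5.00
Empirical formula: C6H5
Empirical-formula mass = 77.11 g/mol; 154 ÷ 77.11 ≈ 2, so the molecular formula is C12H10.

C12H10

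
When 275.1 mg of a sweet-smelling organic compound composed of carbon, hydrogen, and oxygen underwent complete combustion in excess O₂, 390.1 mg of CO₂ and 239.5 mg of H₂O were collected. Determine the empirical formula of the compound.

mol C = 0.3901 g CO₂ ÷ 44.009 g/mol = 0.0088641 mol
mol H = 2 × 0.2395 g H₂O ÷ 18.015 g/mol = 0.026589 mol
mass O = 0.2751 − (0.10647 + 0.026802) = 0.14183 g → mol O = 0.14183 ÷ 15.999 = 0.0088650 mol
Divide by the smallest (0.0088641 mol): C 1.000, H 3.000, O 1.000

CH3O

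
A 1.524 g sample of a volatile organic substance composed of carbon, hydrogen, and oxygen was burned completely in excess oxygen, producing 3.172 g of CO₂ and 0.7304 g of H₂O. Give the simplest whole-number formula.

mol C = 3.172 g CO₂ ÷ 44.009 g/mol = 0.072076 mol
mol H = 2 × 0.7304 g H₂O ÷ 18.015 g/mol = 0.081088 mol
mass O = 1.524 − (0.86571 + 0.081737) = 0.57656 g → mol O = 0.57656 ÷ 15.999 = 0.036037 mol
Divide by the smallest (0.036037 mol): C 2.000, H 2.250, O 1.000
Multiplying each by 4 gives whole numbers: C 8.00, H 9.00, O 4.00

C8H9O4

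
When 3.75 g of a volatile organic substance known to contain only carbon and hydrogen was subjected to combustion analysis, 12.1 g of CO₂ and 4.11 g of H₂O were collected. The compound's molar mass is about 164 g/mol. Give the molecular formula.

C12H20

mol C = 12.1 g CO₂ ÷ 44.009 g/mol = 0.2749 mol
mol H = 2 × 4.11 g H₂O ÷ 18.015 g/mol = 0.4563 mol
Divide by the smallest (0.2749 mol): C 1.000, H 1.660
Multiplying each by 3 gives whole numbers: C 3.00, H 4.98
Empirical formula: C3H5
Empirical-formula mass = 41.07 g/mol; 164 ÷ 41.07 ≈ 4, so the molecular formula is C12H20.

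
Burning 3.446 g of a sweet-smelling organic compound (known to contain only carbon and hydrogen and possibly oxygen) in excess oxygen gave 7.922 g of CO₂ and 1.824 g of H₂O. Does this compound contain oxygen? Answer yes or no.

yes

mol C = 7.922 g CO₂ ÷ 44.009 g/mol = 0.18001 mol
mol H = 2 × 1.824 g H₂O ÷ 18.015 g/mol = 0.20250 mol
C and H account for only 2.3662 g of the 3.446 g sample; the remaining 1.0798 g must be oxygen.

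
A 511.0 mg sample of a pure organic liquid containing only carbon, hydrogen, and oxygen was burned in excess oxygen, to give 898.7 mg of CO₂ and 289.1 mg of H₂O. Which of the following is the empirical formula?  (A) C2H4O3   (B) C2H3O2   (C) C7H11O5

(C) C7H11O5

mol C = 0.8987 g CO₂ ÷ 44.009 g/mol = 0.020421 mol
mol H = 2 × 0.2891 g H₂O ÷ 18.015 g/mol = 0.032095 mol
mass O = 0.5110 − (0.24527 + 0.032352) = 0.23337 g → mol O = 0.23337 ÷ 15.999 = 0.014587 mol
Divide by the smallest (0.014587 mol): C 1.400, H 2.200, O 1.000
Multiplying each by 5 gives whole numbers: C 7.00, H 11.00, O 5.00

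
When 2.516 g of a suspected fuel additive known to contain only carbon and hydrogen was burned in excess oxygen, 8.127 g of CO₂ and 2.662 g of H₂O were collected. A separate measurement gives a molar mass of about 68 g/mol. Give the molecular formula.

mol C = 8.127 g CO₂ ÷ 44.009 g/mol = 0.18467 mol
mol H = 2 × 2.662 g H₂O ÷ 18.015 g/mol = 0.29553 mol
Divide by the smallest (0.18467 mol): C 1.000, H 1.600
Multiplying each by 5 gives whole numbers: C 5.00, H 8.00
Empirical formula: C5H8
Empirical-formula mass = 68.12 g/mol; 68 ÷ 68.12 ≈ 1, so the molecular formula is C5H8.

C5H8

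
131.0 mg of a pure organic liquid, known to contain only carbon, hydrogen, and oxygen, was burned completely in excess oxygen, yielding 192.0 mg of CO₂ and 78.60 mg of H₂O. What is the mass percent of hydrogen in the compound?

mol C = 0.1920 g CO₂ ÷ 44.009 g/mol = 0.0043627 mol
mol H = 2 × 0.07860 g H₂O ÷ 18.015 g/mol = 0.0087261 mol
mass O = 0.1310 − (0.052401 + 0.0087959) = 0.069803 g → mol O = 0.069803 ÷ 15.999 = 0.0043630 mol
mass % H = 0.0087959 g ÷ 0.1310 g × 100%

6.71%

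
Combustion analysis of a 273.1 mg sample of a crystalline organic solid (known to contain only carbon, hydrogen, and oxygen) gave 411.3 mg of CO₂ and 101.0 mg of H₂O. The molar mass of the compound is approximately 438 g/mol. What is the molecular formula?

C15H18O15

mol C = 0.4113 g CO₂ ÷ 44.009 g/mol = 0.0093458 mol
mol H = 2 × 0.1010 g H₂O ÷ 18.015 g/mol = 0.011213 mol
mass O = 0.2731 − (0.11225 + 0.011303) = 0.14954 g → mol O = 0.14954 ÷ 15.999 = 0.0093471 mol
Divide by the smallest (0.0093458 mol): C 1.000, H 1.200, O 1.000
Multiplying each by 5 gives whole numbers: C 5.00, H 6.00, O 5.00
Empirical formula: C5H6O5
Empirical-formula mass = 146.10 g/mol; 438 ÷ 146.10 ≈ 3, so the molecular formula is C15H18O15.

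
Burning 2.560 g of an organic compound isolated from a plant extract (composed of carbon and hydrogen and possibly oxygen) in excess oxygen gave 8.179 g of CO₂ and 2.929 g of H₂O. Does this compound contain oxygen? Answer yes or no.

mol C = 8.179 g CO₂ ÷ 44.009 g/mol = 0.18585 mol
mol H = 2 × 2.929 g H₂O ÷ 18.015 g/mol = 0.32517 mol
C and H together account for 2.5600 g — essentially the entire 2.560 g sample — so the compound contains no oxygen.

no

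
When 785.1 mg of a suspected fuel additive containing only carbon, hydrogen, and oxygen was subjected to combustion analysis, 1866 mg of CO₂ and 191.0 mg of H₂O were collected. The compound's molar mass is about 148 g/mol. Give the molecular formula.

C8H4O3

mol C = 1.866 g CO₂ ÷ 44.009 g/mol = 0.042400 mol
mol H = 2 × 0.1910 g H₂O ÷ 18.015 g/mol = 0.021205 mol
mass O = 0.7851 − (0.50927 + 0.021374) = 0.25445 g → mol O = 0.25445 ÷ 15.999 = 0.015904 mol
Divide by the smallest (0.015904 mol): C 2.666, H 1.333, O 1.000
Multiplying each by 3 gives whole numbers: C 8.00, H 4.00, O 3.00
Empirical formula: C8H4O3
Empirical-formula mass = 148.12 g/mol; 148 ÷ 148.12 ≈ 1, so the molecular formula is C8H4O3.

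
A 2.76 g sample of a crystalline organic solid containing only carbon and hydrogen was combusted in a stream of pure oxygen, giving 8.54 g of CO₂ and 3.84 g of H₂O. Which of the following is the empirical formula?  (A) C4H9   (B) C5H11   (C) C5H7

(B) C5H11

mol C = 8.54 g CO₂ ÷ 44.009 g/mol = 0.1941 mol
mol H = 2 × 3.84 g H₂O ÷ 18.015 g/mol = 0.4263 mol
Divide by the smallest (0.1941 mol): C 1.000, H 2.197
Multiplying each by 5 gives whole numbers: C 5.00, H 10.98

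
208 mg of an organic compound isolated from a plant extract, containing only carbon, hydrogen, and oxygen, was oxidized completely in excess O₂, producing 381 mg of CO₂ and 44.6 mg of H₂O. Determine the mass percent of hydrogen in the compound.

mol C = 0.381 g CO₂ ÷ 44.009 g/mol = 0.008657 mol
mol H = 2 × 0.0446 g H₂O ÷ 18.015 g/mol = 0.004951 mol
mass O = 0.208 − (0.1040 + 0.004991) = 0.09903 g → mol O = 0.09903 ÷ 15.999 = 0.006190 mol
mass % H = 0.004991 g ÷ 0.208 g × 100%

2.4%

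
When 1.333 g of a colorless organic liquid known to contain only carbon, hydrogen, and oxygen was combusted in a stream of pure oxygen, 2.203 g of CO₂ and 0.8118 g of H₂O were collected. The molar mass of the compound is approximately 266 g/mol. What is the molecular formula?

C10H18O8

mol C = 2.203 g CO₂ ÷ 44.009 g/mol = 0.050058 mol
mol H = 2 × 0.8118 g H₂O ÷ 18.015 g/mol = 0.090125 mol
mass O = 1.333 − (0.60125 + 0.090846) = 0.64091 g → mol O = 0.64091 ÷ 15.999 = 0.040059 mol
Divide by the smallest (0.040059 mol): C 1.250, H 2.250, O 1.000
Multiplying each by 4 gives whole numbers: C 5.00, H 9.00, O 4.00
Empirical formula: C5H9O4
Empirical-formula mass = 133.12 g/mol; 266 ÷ 133.12 ≈ 2, so the molecular formula is C10H18O8.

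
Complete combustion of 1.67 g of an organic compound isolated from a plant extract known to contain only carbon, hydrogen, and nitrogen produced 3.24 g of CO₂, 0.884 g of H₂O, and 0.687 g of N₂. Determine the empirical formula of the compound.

C3H4N2

mol C = 3.24 g CO₂ ÷ 44.009 g/mol = 0.07362 mol
mol H = 2 × 0.884 g H₂O ÷ 18.015 g/mol = 0.09814 mol
mol N = 2 × 0.687 g N₂ ÷ 28.014 g/mol = 0.04905 mol
Divide by the smallest (0.04905 mol): C 1.501, H 2.001, N 1.000
Multiplying each by 2 gives whole numbers: C 3.00, H 4.00, N 2.00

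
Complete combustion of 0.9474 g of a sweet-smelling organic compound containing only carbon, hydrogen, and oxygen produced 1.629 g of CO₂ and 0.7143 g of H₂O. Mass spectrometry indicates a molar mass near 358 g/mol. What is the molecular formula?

mol C = 1.629 g CO₂ ÷ 44.009 g/mol = 0.037015 mol
mol H = 2 × 0.7143 g H₂O ÷ 18.015 g/mol = 0.079301 mol
mass O = 0.9474 − (0.44459 + 0.079935) = 0.42288 g → mol O = 0.42288 ÷ 15.999 = 0.026431 mol
Divide by the smallest (0.026431 mol): C 1.400, H 3.000, O 1.000
Multiplying each by 5 gives whole numbers: C 7.00, H 15.00, O 5.00
Empirical formula: C7H15O5
Empirical-formula mass = 179.19 g/mol; 358 ÷ 179.19 ≈ 2, so the molecular formula is C14H30O10.

C14H30O10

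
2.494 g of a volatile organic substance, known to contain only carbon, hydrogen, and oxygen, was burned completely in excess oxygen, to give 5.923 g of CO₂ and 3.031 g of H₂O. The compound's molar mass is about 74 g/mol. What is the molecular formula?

mol C = 5.923 g CO₂ ÷ 44.009 g/mol = 0.13459 mol
mol H = 2 × 3.031 g H₂O ÷ 18.015 g/mol = 0.33650 mol
mass O = 2.494 − (1.6165 + 0.33919) = 0.53830 g → mol O = 0.53830 ÷ 15.999 = 0.033646 mol
Divide by the smallest (0.033646 mol): C 4.000, H 10.001, O 1.000
Empirical formula: C4H10O
Empirical-formula mass = 74.12 g/mol; 74 ÷ 74.12 ≈ 1, so the molecular formula is C4H10O.

C4H10O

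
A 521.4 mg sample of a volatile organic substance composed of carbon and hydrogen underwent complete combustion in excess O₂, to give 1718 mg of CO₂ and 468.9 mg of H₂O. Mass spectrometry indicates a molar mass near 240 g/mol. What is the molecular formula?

mol C = 1.718 g CO₂ ÷ 44.009 g/mol = 0.039037 mol
mol H = 2 × 0.4689 g H₂O ÷ 18.015 g/mol = 0.052057 mol
Divide by the smallest (0.039037 mol): C 1.000, H 1.334
Multiplying each by 3 gives whole numbers: C 3.00, H 4.00
Empirical formula: C3H4
Empirical-formula mass = 40.06 g/mol; 240 ÷ 40.06 ≈ 6, so the molecular formula is C18H24.

C18H24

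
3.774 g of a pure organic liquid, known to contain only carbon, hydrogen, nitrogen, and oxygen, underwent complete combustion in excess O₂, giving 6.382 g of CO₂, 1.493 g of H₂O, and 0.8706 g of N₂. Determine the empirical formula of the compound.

C7H8N3O3

mol C = 6.382 g CO₂ ÷ 44.009 g/mol = 0.14502 mol
mol H = 2 × 1.493 g H₂O ÷ 18.015 g/mol = 0.16575 mol
mol N = 2 × 0.8706 g N₂ ÷ 28.014 g/mol = 0.062155 mol
mass O = 3.774 − (1.7418 + 0.16708 + 0.87060) = 0.99454 g → mol O = 0.99454 ÷ 15.999 = 0.062163 mol
Divide by the smallest (0.062155 mol): C 2.333, H 2.667, N 1.000, O 1.000
Multiplying each by 3 gives whole numbers: C 7.00, H 8.00, N 3.00, O 3.00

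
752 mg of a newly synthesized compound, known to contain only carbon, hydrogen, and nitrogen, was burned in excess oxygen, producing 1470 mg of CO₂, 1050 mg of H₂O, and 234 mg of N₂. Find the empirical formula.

C2H7N

mol C = 1.47 g CO₂ ÷ 44.009 g/mol = 0.03340 mol
mol H = 2 × 1.05 g H₂O ÷ 18.015 g/mol = 0.1166 mol
mol N = 2 × 0.234 g N₂ ÷ 28.014 g/mol = 0.01671 mol
Divide by the smallest (0.01671 mol): C 1.999, H 6.978, N 1.000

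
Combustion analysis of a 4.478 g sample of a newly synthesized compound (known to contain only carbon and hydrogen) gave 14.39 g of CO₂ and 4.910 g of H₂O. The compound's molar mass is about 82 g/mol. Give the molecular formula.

mol C = 14.39 g CO₂ ÷ 44.009 g/mol = 0.32698 mol
mol H = 2 × 4.910 g H₂O ÷ 18.015 g/mol = 0.54510 mol
Divide by the smallest (0.32698 mol): C 1.000, H 1.667
Multiplying each by 3 gives whole numbers: C 3.00, H 5.00
Empirical formula: C3H5
Empirical-formula mass = 41.07 g/mol; 82 ÷ 41.07 ≈ 2, so the molecular formula is C6H10.

C6H10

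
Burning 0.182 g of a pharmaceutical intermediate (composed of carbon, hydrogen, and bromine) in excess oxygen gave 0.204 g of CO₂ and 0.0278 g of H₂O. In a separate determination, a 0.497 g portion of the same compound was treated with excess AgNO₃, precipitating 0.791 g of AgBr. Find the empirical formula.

C3H2Br

mol C = 0.204 g CO₂ ÷ 44.009 g/mol = 0.004635 mol
mol H = 2 × 0.0278 g H₂O ÷ 18.015 g/mol = 0.003086 mol
From the AgBr data: mol Br per gram of compound = (0.791 ÷ 187.772) ÷ 0.497 = 0.008476 mol/g, so in the 0.182 g combustion sample mol Br = 0.001543 mol
Divide by the smallest (0.001543 mol): C 3.005, H 2.001, Br 1.000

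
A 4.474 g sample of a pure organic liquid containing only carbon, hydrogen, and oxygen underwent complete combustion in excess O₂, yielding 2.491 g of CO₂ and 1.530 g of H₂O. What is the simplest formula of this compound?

mol C = 2.491 g CO₂ ÷ 44.009 g/mol = 0.056602 mol
mol H = 2 × 1.530 g H₂O ÷ 18.015 g/mol = 0.16986 mol
mass O = 4.474 − (0.67985 + 0.17122) = 3.6229 g → mol O = 3.6229 ÷ 15.999 = 0.22645 mol
Divide by the smallest (0.056602 mol): C 1.000, H 3.001, O 4.001

CH3O4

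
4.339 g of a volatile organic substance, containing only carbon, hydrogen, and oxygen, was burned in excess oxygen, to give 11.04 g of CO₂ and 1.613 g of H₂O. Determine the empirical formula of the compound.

C7H5O2

mol C = 11.04 g CO₂ ÷ 44.009 g/mol = 0.25086 mol
mol H = 2 × 1.613 g H₂O ÷ 18.015 g/mol = 0.17907 mol
mass O = 4.339 − (3.0131 + 0.18051) = 1.1454 g → mol O = 1.1454 ÷ 15.999 = 0.071595 mol
Divide by the smallest (0.071595 mol): C 3.504, H 2.501, O 1.000
Multiplying each by 2 gives whole numbers: C 7.01, H 5.00, O 2.00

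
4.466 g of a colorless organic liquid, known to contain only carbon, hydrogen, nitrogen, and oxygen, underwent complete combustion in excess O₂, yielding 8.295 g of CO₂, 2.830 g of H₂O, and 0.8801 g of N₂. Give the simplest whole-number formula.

mol C = 8.295 g CO₂ ÷ 44.009 g/mol = 0.18848 mol
mol H = 2 × 2.830 g H₂O ÷ 18.015 g/mol = 0.31418 mol
mol N = 2 × 0.8801 g N₂ ÷ 28.014 g/mol = 0.062833 mol
mass O = 4.466 − (2.2639 + 0.31670 + 0.88010) = 1.0053 g → mol O = 1.0053 ÷ 15.999 = 0.062836 mol
Divide by the smallest (0.062833 mol): C 3.000, H 5.000, N 1.000, O 1.000

C3H5NO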